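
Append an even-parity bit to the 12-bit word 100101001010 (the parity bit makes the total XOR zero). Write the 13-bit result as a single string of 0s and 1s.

1001010010101

XOR of the 12 data bits: 1⊕0⊕0⊕1⊕0⊕1⊕0⊕0⊕1⊕0⊕1⊕0 = 1
Parity bit = 1 (so all 13 bits XOR to 0).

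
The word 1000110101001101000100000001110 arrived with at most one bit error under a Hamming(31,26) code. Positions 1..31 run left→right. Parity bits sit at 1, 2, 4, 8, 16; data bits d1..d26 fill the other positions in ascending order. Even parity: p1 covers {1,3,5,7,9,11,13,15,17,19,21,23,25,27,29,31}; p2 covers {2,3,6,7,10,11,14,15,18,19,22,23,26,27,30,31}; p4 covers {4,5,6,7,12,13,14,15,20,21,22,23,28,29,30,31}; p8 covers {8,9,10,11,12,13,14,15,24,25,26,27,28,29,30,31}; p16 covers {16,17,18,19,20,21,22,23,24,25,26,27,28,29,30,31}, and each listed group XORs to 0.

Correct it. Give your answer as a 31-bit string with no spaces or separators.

1000110101001101000100010001110

s1 (pos 1,3,5,7,9,11,13,15,17,19,21,23,25,27,29,31): 1⊕0⊕1⊕0⊕0⊕0⊕1⊕0⊕0⊕0⊕0⊕0⊕0⊕0⊕1⊕0 = 0
s2 (pos 2,3,6,7,10,11,14,15,18,19,22,23,26,27,30,31): 0⊕0⊕1⊕0⊕1⊕0⊕1⊕0⊕0⊕0⊕0⊕0⊕0⊕0⊕1⊕0 = 0
s4 (pos 4,5,6,7,12,13,14,15,20,21,22,23,28,29,30,31): 0⊕1⊕1⊕0⊕0⊕1⊕1⊕0⊕1⊕0⊕0⊕0⊕1⊕1⊕1⊕0 = 0
s8 (pos 8,9,10,11,12,13,14,15,24,25,26,27,28,29,30,31): 1⊕0⊕1⊕0⊕0⊕1⊕1⊕0⊕0⊕0⊕0⊕0⊕1⊕1⊕1⊕0 = 1
s16 (pos 16,17,18,19,20,21,22,23,24,25,26,27,28,29,30,31): 1⊕0⊕0⊕0⊕1⊕0⊕0⊕0⊕0⊕0⊕0⊕0⊕1⊕1⊕1⊕0 = 1
Syndrome s16…s1 = 11000 → error at position 24.
Flip position 24: 1000110101001101000100000001110 → 1000110101001101000100010001110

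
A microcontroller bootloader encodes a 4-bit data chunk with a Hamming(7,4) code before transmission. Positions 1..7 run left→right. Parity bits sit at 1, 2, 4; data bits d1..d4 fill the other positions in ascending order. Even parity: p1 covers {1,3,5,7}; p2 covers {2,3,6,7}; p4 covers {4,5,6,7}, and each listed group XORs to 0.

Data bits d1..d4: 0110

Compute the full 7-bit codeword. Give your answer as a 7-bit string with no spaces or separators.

Place data at non-parity positions: p1 p2 0 p4 1 1 0
p1 (pos 1,3,5,7): XOR of data positions = 0⊕1⊕0 = 1
p2 (pos 2,3,6,7): XOR of data positions = 0⊕1⊕0 = 1
p4 (pos 4,5,6,7): XOR of data positions = 1⊕1⊕0 = 0
Codeword: 1100110

1100110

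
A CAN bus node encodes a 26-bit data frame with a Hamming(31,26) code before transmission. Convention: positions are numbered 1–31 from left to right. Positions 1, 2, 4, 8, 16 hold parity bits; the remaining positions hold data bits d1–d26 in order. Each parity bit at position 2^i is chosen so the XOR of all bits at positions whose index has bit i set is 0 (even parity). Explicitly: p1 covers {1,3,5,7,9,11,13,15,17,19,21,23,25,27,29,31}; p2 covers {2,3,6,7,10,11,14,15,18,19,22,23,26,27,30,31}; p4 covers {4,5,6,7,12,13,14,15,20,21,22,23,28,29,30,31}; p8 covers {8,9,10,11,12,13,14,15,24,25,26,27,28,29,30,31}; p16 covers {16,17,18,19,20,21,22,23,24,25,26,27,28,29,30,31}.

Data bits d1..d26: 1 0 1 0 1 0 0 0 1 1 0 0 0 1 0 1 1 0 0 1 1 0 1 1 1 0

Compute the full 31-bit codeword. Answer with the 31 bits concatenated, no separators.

1110010010001100001011001101110

Place data at non-parity positions: p1 p2 1 p4 0 1 0 p8 1 0 0 0 1 1 0 p16 0 0 1 0 1 1 0 0 1 1 0 1 1 1 0
p1 (pos 1,3,5,7,9,11,13,15,17,19,21,23,25,27,29,31): XOR of data positions = 1⊕0⊕0⊕1⊕0⊕1⊕0⊕0⊕1⊕1⊕0⊕1⊕0⊕1⊕0 = 1
p2 (pos 2,3,6,7,10,11,14,15,18,19,22,23,26,27,30,31): XOR of data positions = 1⊕1⊕0⊕0⊕0⊕1⊕0⊕0⊕1⊕1⊕0⊕1⊕0⊕1⊕0 = 1
p4 (pos 4,5,6,7,12,13,14,15,20,21,22,23,28,29,30,31): XOR of data positions = 0⊕1⊕0⊕0⊕1⊕1⊕0⊕0⊕1⊕1⊕0⊕1⊕1⊕1⊕0 = 0
p8 (pos 8,9,10,11,12,13,14,15,24,25,26,27,28,29,30,31): XOR of data positions = 1⊕0⊕0⊕0⊕1⊕1⊕0⊕0⊕1⊕1⊕0⊕1⊕1⊕1⊕0 = 0
p16 (pos 16,17,18,19,20,21,22,23,24,25,26,27,28,29,30,31): XOR of data positions = 0⊕0⊕1⊕0⊕1⊕1⊕0⊕0⊕1⊕1⊕0⊕1⊕1⊕1⊕0 = 0
Codeword: 1110010010001100001011001101110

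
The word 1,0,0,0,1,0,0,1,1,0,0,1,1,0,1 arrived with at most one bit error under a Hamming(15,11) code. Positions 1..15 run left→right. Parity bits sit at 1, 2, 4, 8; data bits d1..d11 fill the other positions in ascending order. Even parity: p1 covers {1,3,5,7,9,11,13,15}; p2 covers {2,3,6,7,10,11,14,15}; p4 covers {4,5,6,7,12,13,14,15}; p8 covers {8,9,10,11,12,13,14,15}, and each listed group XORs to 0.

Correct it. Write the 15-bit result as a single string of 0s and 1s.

100010011011101

s1 (pos 1,3,5,7,9,11,13,15): 1⊕0⊕1⊕0⊕1⊕0⊕1⊕1 = 1
s2 (pos 2,3,6,7,10,11,14,15): 0⊕0⊕0⊕0⊕0⊕0⊕0⊕1 = 1
s4 (pos 4,5,6,7,12,13,14,15): 0⊕1⊕0⊕0⊕1⊕1⊕0⊕1 = 0
s8 (pos 8,9,10,11,12,13,14,15): 1⊕1⊕0⊕0⊕1⊕1⊕0⊕1 = 1
Syndrome s8…s1 = 1011 → error at position 11.
Flip position 11: 100010011001101 → 100010011011101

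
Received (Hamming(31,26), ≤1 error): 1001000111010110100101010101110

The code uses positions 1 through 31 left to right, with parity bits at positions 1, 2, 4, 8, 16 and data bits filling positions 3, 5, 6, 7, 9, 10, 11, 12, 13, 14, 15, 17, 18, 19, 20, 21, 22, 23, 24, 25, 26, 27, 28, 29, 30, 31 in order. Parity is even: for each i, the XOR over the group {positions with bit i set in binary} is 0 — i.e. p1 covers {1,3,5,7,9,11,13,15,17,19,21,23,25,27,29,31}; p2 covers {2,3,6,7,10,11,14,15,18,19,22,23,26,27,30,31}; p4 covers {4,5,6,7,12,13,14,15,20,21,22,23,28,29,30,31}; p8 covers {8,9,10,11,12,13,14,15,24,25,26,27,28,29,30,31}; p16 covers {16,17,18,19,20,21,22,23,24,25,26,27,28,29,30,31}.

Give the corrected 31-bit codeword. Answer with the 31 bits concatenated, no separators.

s1 (pos 1,3,5,7,9,11,13,15,17,19,21,23,25,27,29,31): 1⊕0⊕0⊕0⊕1⊕0⊕0⊕1⊕1⊕0⊕0⊕0⊕0⊕0⊕1⊕0 = 1
s2 (pos 2,3,6,7,10,11,14,15,18,19,22,23,26,27,30,31): 0⊕0⊕0⊕0⊕1⊕0⊕1⊕1⊕0⊕0⊕1⊕0⊕1⊕0⊕1⊕0 = 0
s4 (pos 4,5,6,7,12,13,14,15,20,21,22,23,28,29,30,31): 1⊕0⊕0⊕0⊕1⊕0⊕1⊕1⊕1⊕0⊕1⊕0⊕1⊕1⊕1⊕0 = 1
s8 (pos 8,9,10,11,12,13,14,15,24,25,26,27,28,29,30,31): 1⊕1⊕1⊕0⊕1⊕0⊕1⊕1⊕1⊕0⊕1⊕0⊕1⊕1⊕1⊕0 = 1
s16 (pos 16,17,18,19,20,21,22,23,24,25,26,27,28,29,30,31): 0⊕1⊕0⊕0⊕1⊕0⊕1⊕0⊕1⊕0⊕1⊕0⊕1⊕1⊕1⊕0 = 0
Syndrome s16…s1 = 01101 → error at position 13.
Flip position 13: 1001000111010110100101010101110 → 1001000111011110100101010101110

1001000111011110100101010101110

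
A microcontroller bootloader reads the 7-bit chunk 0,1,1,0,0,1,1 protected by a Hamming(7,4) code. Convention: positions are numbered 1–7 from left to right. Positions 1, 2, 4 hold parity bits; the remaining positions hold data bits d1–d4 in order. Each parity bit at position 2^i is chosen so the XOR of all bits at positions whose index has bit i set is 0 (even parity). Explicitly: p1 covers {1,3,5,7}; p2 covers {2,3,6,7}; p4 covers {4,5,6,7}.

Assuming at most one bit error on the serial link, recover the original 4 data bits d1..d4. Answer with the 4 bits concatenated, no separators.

s1 (pos 1,3,5,7): 0⊕1⊕0⊕1 = 0
s2 (pos 2,3,6,7): 1⊕1⊕1⊕1 = 0
s4 (pos 4,5,6,7): 0⊕0⊕1⊕1 = 0
Syndrome s4…s1 = 000 → no error.
Read data bits from positions 3,5,6,7: 1011

1011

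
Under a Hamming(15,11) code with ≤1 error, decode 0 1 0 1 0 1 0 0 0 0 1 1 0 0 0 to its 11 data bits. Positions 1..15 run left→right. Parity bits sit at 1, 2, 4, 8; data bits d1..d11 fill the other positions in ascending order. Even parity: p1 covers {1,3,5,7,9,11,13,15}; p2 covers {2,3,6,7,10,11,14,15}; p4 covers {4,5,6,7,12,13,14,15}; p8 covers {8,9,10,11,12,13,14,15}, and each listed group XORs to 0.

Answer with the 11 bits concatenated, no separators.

00110011000

s1 (pos 1,3,5,7,9,11,13,15): 0⊕0⊕0⊕0⊕0⊕1⊕0⊕0 = 1
s2 (pos 2,3,6,7,10,11,14,15): 1⊕0⊕1⊕0⊕0⊕1⊕0⊕0 = 1
s4 (pos 4,5,6,7,12,13,14,15): 1⊕0⊕1⊕0⊕1⊕0⊕0⊕0 = 1
s8 (pos 8,9,10,11,12,13,14,15): 0⊕0⊕0⊕1⊕1⊕0⊕0⊕0 = 0
Syndrome s8…s1 = 0111 → error at position 7.
Flip position 7: 010101000011000 → 010101100011000
Read data bits from positions 3,5,6,7,9,10,11,12,13,14,15: 00110011000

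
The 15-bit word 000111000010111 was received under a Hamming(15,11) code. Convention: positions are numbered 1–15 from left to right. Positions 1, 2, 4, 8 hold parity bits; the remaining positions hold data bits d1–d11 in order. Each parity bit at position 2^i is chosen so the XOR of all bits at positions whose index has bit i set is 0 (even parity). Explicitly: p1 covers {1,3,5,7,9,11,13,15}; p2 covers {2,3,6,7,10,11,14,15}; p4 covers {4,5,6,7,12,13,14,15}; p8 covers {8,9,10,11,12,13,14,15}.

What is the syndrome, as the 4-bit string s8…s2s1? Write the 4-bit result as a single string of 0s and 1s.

s1 (pos 1,3,5,7,9,11,13,15): 0⊕0⊕1⊕0⊕0⊕1⊕1⊕1 = 0
s2 (pos 2,3,6,7,10,11,14,15): 0⊕0⊕1⊕0⊕0⊕1⊕1⊕1 = 0
s4 (pos 4,5,6,7,12,13,14,15): 1⊕1⊕1⊕0⊕0⊕1⊕1⊕1 = 0
s8 (pos 8,9,10,11,12,13,14,15): 0⊕0⊕0⊕1⊕0⊕1⊕1⊕1 = 0
Syndrome s8…s1 = 0000 → no error.

0000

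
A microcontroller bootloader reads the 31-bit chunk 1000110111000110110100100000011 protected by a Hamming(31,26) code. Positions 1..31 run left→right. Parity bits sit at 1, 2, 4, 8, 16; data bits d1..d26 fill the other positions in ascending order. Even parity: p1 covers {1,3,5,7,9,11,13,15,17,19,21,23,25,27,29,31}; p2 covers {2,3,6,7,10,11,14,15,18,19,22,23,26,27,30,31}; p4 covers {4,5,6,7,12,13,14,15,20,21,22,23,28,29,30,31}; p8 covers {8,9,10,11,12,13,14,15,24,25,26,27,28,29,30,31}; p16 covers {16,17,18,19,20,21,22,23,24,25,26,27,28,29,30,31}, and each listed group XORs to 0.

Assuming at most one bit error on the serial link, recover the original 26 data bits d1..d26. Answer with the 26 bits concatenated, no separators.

01100100011110100100000011

s1 (pos 1,3,5,7,9,11,13,15,17,19,21,23,25,27,29,31): 1⊕0⊕1⊕0⊕1⊕0⊕0⊕1⊕1⊕0⊕0⊕1⊕0⊕0⊕0⊕1 = 1
s2 (pos 2,3,6,7,10,11,14,15,18,19,22,23,26,27,30,31): 0⊕0⊕1⊕0⊕1⊕0⊕1⊕1⊕1⊕0⊕0⊕1⊕0⊕0⊕1⊕1 = 0
s4 (pos 4,5,6,7,12,13,14,15,20,21,22,23,28,29,30,31): 0⊕1⊕1⊕0⊕0⊕0⊕1⊕1⊕1⊕0⊕0⊕1⊕0⊕0⊕1⊕1 = 0
s8 (pos 8,9,10,11,12,13,14,15,24,25,26,27,28,29,30,31): 1⊕1⊕1⊕0⊕0⊕0⊕1⊕1⊕0⊕0⊕0⊕0⊕0⊕0⊕1⊕1 = 1
s16 (pos 16,17,18,19,20,21,22,23,24,25,26,27,28,29,30,31): 0⊕1⊕1⊕0⊕1⊕0⊕0⊕1⊕0⊕0⊕0⊕0⊕0⊕0⊕1⊕1 = 0
Syndrome s16…s1 = 01001 → error at position 9.
Flip position 9: 1000110111000110110100100000011 → 1000110101000110110100100000011
Read data bits from positions 3,5,6,7,9,10,11,12,13,14,15,17,18,19,20,21,22,23,24,25,26,27,28,29,30,31: 01100100011110100100000011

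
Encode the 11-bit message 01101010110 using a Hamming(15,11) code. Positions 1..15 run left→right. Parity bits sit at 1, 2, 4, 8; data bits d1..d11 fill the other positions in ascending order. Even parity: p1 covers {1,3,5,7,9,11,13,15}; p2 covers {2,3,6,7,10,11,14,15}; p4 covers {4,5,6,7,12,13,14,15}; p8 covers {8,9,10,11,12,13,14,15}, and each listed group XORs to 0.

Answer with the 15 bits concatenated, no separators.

Place data at non-parity positions: p1 p2 0 p4 1 1 0 p8 1 0 1 0 1 1 0
p1 (pos 1,3,5,7,9,11,13,15): XOR of data positions = 0⊕1⊕0⊕1⊕1⊕1⊕0 = 0
p2 (pos 2,3,6,7,10,11,14,15): XOR of data positions = 0⊕1⊕0⊕0⊕1⊕1⊕0 = 1
p4 (pos 4,5,6,7,12,13,14,15): XOR of data positions = 1⊕1⊕0⊕0⊕1⊕1⊕0 = 0
p8 (pos 8,9,10,11,12,13,14,15): XOR of data positions = 1⊕0⊕1⊕0⊕1⊕1⊕0 = 0
Codeword: 010011001010110

010011001010110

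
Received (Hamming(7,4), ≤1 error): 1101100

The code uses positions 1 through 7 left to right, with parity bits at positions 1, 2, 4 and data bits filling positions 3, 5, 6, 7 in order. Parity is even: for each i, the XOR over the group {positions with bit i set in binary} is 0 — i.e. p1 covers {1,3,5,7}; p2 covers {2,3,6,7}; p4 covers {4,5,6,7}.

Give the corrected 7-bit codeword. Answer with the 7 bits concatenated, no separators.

s1 (pos 1,3,5,7): 1⊕0⊕1⊕0 = 0
s2 (pos 2,3,6,7): 1⊕0⊕0⊕0 = 1
s4 (pos 4,5,6,7): 1⊕1⊕0⊕0 = 0
Syndrome s4…s1 = 010 → error at position 2.
Flip position 2: 1101100 → 1001100

1001100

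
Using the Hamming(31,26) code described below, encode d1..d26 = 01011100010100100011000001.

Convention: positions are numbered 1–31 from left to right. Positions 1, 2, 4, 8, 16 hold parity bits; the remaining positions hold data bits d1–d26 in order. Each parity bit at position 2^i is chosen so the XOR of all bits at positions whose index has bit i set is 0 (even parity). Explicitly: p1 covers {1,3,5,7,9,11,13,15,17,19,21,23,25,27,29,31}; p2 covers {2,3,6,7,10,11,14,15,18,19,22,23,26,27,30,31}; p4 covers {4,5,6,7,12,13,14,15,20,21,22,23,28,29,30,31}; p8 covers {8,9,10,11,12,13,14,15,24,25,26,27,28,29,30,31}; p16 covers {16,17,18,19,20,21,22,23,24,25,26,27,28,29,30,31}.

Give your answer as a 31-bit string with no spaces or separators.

Place data at non-parity positions: p1 p2 0 p4 1 0 1 p8 1 1 0 0 0 1 0 p16 1 0 0 1 0 0 0 1 1 0 0 0 0 0 1
p1 (pos 1,3,5,7,9,11,13,15,17,19,21,23,25,27,29,31): XOR of data positions = 0⊕1⊕1⊕1⊕0⊕0⊕0⊕1⊕0⊕0⊕0⊕1⊕0⊕0⊕1 = 0
p2 (pos 2,3,6,7,10,11,14,15,18,19,22,23,26,27,30,31): XOR of data positions = 0⊕0⊕1⊕1⊕0⊕1⊕0⊕0⊕0⊕0⊕0⊕0⊕0⊕0⊕1 = 0
p4 (pos 4,5,6,7,12,13,14,15,20,21,22,23,28,29,30,31): XOR of data positions = 1⊕0⊕1⊕0⊕0⊕1⊕0⊕1⊕0⊕0⊕0⊕0⊕0⊕0⊕1 = 1
p8 (pos 8,9,10,11,12,13,14,15,24,25,26,27,28,29,30,31): XOR of data positions = 1⊕1⊕0⊕0⊕0⊕1⊕0⊕1⊕1⊕0⊕0⊕0⊕0⊕0⊕1 = 0
p16 (pos 16,17,18,19,20,21,22,23,24,25,26,27,28,29,30,31): XOR of data positions = 1⊕0⊕0⊕1⊕0⊕0⊕0⊕1⊕1⊕0⊕0⊕0⊕0⊕0⊕1 = 1
Codeword: 0001101011000101100100011000001

0001101011000101100100011000001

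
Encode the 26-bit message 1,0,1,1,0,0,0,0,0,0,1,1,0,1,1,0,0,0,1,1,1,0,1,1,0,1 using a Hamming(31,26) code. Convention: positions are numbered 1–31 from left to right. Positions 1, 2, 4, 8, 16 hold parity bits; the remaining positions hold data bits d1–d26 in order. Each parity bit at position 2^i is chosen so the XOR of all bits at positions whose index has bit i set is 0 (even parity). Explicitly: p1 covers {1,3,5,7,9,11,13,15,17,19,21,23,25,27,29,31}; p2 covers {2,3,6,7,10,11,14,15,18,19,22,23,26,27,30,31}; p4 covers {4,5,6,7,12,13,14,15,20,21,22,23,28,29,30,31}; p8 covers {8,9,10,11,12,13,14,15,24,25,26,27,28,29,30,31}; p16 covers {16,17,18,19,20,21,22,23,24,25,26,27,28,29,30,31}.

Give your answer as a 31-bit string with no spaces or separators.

0111011100000011101100011101101

Place data at non-parity positions: p1 p2 1 p4 0 1 1 p8 0 0 0 0 0 0 1 p16 1 0 1 1 0 0 0 1 1 1 0 1 1 0 1
p1 (pos 1,3,5,7,9,11,13,15,17,19,21,23,25,27,29,31): XOR of data positions = 1⊕0⊕1⊕0⊕0⊕0⊕1⊕1⊕1⊕0⊕0⊕1⊕0⊕1⊕1 = 0
p2 (pos 2,3,6,7,10,11,14,15,18,19,22,23,26,27,30,31): XOR of data positions = 1⊕1⊕1⊕0⊕0⊕0⊕1⊕0⊕1⊕0⊕0⊕1⊕0⊕0⊕1 = 1
p4 (pos 4,5,6,7,12,13,14,15,20,21,22,23,28,29,30,31): XOR of data positions = 0⊕1⊕1⊕0⊕0⊕0⊕1⊕1⊕0⊕0⊕0⊕1⊕1⊕0⊕1 = 1
p8 (pos 8,9,10,11,12,13,14,15,24,25,26,27,28,29,30,31): XOR of data positions = 0⊕0⊕0⊕0⊕0⊕0⊕1⊕1⊕1⊕1⊕0⊕1⊕1⊕0⊕1 = 1
p16 (pos 16,17,18,19,20,21,22,23,24,25,26,27,28,29,30,31): XOR of data positions = 1⊕0⊕1⊕1⊕0⊕0⊕0⊕1⊕1⊕1⊕0⊕1⊕1⊕0⊕1 = 1
Codeword: 0111011100000011101100011101101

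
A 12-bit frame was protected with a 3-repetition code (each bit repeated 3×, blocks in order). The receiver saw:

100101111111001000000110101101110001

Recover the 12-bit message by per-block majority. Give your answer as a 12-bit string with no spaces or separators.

011100011110

Block 1 (100): 1 one → 0
Block 2 (101): 2 ones → 1
Block 3 (111): 3 ones → 1
Block 4 (111): 3 ones → 1
Block 5 (001): 1 one → 0
Block 6 (000): 0 ones → 0
Block 7 (000): 0 ones → 0
Block 8 (110): 2 ones → 1
Block 9 (101): 2 ones → 1
Block 10 (101): 2 ones → 1
Block 11 (110): 2 ones → 1
Block 12 (001): 1 one → 0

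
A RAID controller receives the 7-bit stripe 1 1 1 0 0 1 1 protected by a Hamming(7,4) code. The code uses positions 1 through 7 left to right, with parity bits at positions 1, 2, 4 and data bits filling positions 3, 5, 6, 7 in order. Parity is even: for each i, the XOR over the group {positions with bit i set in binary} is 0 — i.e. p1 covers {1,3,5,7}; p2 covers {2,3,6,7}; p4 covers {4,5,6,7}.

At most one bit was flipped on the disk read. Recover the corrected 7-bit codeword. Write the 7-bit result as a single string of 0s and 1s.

s1 (pos 1,3,5,7): 1⊕1⊕0⊕1 = 1
s2 (pos 2,3,6,7): 1⊕1⊕1⊕1 = 0
s4 (pos 4,5,6,7): 0⊕0⊕1⊕1 = 0
Syndrome s4…s1 = 001 → error at position 1.
Flip position 1: 1110011 → 0110011

0110011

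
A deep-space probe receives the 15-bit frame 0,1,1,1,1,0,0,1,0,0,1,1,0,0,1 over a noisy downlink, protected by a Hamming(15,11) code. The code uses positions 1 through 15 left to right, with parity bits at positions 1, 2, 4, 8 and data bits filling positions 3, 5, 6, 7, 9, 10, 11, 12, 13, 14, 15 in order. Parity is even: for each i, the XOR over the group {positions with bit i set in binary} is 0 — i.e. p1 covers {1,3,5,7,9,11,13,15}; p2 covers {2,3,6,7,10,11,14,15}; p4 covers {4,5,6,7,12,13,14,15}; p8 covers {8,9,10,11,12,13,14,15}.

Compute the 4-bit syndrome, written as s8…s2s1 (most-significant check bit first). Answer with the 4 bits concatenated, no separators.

s1 (pos 1,3,5,7,9,11,13,15): 0⊕1⊕1⊕0⊕0⊕1⊕0⊕1 = 0
s2 (pos 2,3,6,7,10,11,14,15): 1⊕1⊕0⊕0⊕0⊕1⊕0⊕1 = 0
s4 (pos 4,5,6,7,12,13,14,15): 1⊕1⊕0⊕0⊕1⊕0⊕0⊕1 = 0
s8 (pos 8,9,10,11,12,13,14,15): 1⊕0⊕0⊕1⊕1⊕0⊕0⊕1 = 0
Syndrome s8…s1 = 0000 → no error.

0000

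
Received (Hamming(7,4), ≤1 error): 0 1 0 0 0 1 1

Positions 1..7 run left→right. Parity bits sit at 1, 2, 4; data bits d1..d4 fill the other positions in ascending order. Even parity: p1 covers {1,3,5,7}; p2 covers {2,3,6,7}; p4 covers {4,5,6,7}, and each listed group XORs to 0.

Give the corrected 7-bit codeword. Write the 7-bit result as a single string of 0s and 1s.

s1 (pos 1,3,5,7): 0⊕0⊕0⊕1 = 1
s2 (pos 2,3,6,7): 1⊕0⊕1⊕1 = 1
s4 (pos 4,5,6,7): 0⊕0⊕1⊕1 = 0
Syndrome s4…s1 = 011 → error at position 3.
Flip position 3: 0100011 → 0110011

0110011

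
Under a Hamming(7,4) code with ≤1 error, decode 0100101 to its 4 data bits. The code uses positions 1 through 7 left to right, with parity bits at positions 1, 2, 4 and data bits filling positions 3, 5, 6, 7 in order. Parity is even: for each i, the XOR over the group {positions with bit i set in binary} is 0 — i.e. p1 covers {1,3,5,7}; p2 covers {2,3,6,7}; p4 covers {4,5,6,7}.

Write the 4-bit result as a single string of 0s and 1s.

0101

s1 (pos 1,3,5,7): 0⊕0⊕1⊕1 = 0
s2 (pos 2,3,6,7): 1⊕0⊕0⊕1 = 0
s4 (pos 4,5,6,7): 0⊕1⊕0⊕1 = 0
Syndrome s4…s1 = 000 → no error.
Read data bits from positions 3,5,6,7: 0101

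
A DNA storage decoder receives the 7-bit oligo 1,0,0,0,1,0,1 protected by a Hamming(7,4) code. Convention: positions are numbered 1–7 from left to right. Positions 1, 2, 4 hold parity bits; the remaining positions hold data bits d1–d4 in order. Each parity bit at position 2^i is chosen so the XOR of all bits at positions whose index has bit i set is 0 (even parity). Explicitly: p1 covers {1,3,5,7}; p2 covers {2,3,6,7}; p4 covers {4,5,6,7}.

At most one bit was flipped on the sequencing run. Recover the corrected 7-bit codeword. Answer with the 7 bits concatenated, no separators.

1010101

s1 (pos 1,3,5,7): 1⊕0⊕1⊕1 = 1
s2 (pos 2,3,6,7): 0⊕0⊕0⊕1 = 1
s4 (pos 4,5,6,7): 0⊕1⊕0⊕1 = 0
Syndrome s4…s1 = 011 → error at position 3.
Flip position 3: 1000101 → 1010101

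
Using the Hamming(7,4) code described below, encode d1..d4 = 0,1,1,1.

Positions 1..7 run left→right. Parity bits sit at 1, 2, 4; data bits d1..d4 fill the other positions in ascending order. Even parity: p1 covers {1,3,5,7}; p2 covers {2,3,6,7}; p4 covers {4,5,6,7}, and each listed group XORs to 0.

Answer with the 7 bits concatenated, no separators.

Place data at non-parity positions: p1 p2 0 p4 1 1 1
p1 (pos 1,3,5,7): XOR of data positions = 0⊕1⊕1 = 0
p2 (pos 2,3,6,7): XOR of data positions = 0⊕1⊕1 = 0
p4 (pos 4,5,6,7): XOR of data positions = 1⊕1⊕1 = 1
Codeword: 0001111

0001111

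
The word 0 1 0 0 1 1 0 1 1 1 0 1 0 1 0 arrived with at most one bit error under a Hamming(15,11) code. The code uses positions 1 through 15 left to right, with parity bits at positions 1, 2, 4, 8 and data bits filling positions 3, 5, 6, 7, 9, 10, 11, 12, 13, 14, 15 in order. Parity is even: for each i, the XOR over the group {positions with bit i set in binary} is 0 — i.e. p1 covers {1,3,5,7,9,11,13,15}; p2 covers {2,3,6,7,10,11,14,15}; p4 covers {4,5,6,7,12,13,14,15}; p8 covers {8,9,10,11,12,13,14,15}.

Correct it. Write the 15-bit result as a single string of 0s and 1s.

s1 (pos 1,3,5,7,9,11,13,15): 0⊕0⊕1⊕0⊕1⊕0⊕0⊕0 = 0
s2 (pos 2,3,6,7,10,11,14,15): 1⊕0⊕1⊕0⊕1⊕0⊕1⊕0 = 0
s4 (pos 4,5,6,7,12,13,14,15): 0⊕1⊕1⊕0⊕1⊕0⊕1⊕0 = 0
s8 (pos 8,9,10,11,12,13,14,15): 1⊕1⊕1⊕0⊕1⊕0⊕1⊕0 = 1
Syndrome s8…s1 = 1000 → error at position 8.
Flip position 8: 010011011101010 → 010011001101010

010011001101010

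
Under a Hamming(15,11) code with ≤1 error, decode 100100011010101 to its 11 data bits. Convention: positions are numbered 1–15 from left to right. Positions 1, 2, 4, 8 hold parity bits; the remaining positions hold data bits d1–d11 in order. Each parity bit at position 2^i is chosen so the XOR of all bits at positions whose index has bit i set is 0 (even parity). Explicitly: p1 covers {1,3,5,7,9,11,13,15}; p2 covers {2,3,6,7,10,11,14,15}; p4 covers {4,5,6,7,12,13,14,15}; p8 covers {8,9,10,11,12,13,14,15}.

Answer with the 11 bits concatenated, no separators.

s1 (pos 1,3,5,7,9,11,13,15): 1⊕0⊕0⊕0⊕1⊕1⊕1⊕1 = 1
s2 (pos 2,3,6,7,10,11,14,15): 0⊕0⊕0⊕0⊕0⊕1⊕0⊕1 = 0
s4 (pos 4,5,6,7,12,13,14,15): 1⊕0⊕0⊕0⊕0⊕1⊕0⊕1 = 1
s8 (pos 8,9,10,11,12,13,14,15): 1⊕1⊕0⊕1⊕0⊕1⊕0⊕1 = 1
Syndrome s8…s1 = 1101 → error at position 13.
Flip position 13: 100100011010101 → 100100011010001
Read data bits from positions 3,5,6,7,9,10,11,12,13,14,15: 00001010001

00001010001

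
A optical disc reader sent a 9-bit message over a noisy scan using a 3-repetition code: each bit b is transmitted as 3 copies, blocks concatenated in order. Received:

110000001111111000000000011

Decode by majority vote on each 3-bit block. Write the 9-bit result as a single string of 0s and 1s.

100110001

Block 1 (110): 2 ones → 1
Block 2 (000): 0 ones → 0
Block 3 (001): 1 one → 0
Block 4 (111): 3 ones → 1
Block 5 (111): 3 ones → 1
Block 6 (000): 0 ones → 0
Block 7 (000): 0 ones → 0
Block 8 (000): 0 ones → 0
Block 9 (011): 2 ones → 1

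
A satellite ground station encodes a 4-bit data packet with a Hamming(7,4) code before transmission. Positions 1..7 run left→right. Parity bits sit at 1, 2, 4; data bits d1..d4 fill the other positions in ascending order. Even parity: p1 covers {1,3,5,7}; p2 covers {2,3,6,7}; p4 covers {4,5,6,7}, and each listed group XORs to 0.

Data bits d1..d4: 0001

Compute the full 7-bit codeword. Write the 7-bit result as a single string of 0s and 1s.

Place data at non-parity positions: p1 p2 0 p4 0 0 1
p1 (pos 1,3,5,7): XOR of data positions = 0⊕0⊕1 = 1
p2 (pos 2,3,6,7): XOR of data positions = 0⊕0⊕1 = 1
p4 (pos 4,5,6,7): XOR of data positions = 0⊕0⊕1 = 1
Codeword: 1101001

1101001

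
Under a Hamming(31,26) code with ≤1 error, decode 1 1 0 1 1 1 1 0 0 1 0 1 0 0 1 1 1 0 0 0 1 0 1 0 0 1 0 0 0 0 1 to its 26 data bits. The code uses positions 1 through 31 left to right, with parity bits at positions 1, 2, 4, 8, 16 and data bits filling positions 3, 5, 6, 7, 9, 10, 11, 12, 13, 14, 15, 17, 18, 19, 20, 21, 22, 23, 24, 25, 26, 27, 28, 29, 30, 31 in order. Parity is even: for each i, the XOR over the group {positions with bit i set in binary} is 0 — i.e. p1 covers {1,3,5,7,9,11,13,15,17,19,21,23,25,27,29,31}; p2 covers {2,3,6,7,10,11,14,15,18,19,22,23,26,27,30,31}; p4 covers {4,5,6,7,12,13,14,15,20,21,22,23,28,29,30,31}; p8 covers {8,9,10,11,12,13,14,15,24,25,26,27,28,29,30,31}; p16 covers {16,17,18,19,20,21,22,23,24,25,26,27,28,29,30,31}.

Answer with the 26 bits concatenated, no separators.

s1 (pos 1,3,5,7,9,11,13,15,17,19,21,23,25,27,29,31): 1⊕0⊕1⊕1⊕0⊕0⊕0⊕1⊕1⊕0⊕1⊕1⊕0⊕0⊕0⊕1 = 0
s2 (pos 2,3,6,7,10,11,14,15,18,19,22,23,26,27,30,31): 1⊕0⊕1⊕1⊕1⊕0⊕0⊕1⊕0⊕0⊕0⊕1⊕1⊕0⊕0⊕1 = 0
s4 (pos 4,5,6,7,12,13,14,15,20,21,22,23,28,29,30,31): 1⊕1⊕1⊕1⊕1⊕0⊕0⊕1⊕0⊕1⊕0⊕1⊕0⊕0⊕0⊕1 = 1
s8 (pos 8,9,10,11,12,13,14,15,24,25,26,27,28,29,30,31): 0⊕0⊕1⊕0⊕1⊕0⊕0⊕1⊕0⊕0⊕1⊕0⊕0⊕0⊕0⊕1 = 1
s16 (pos 16,17,18,19,20,21,22,23,24,25,26,27,28,29,30,31): 1⊕1⊕0⊕0⊕0⊕1⊕0⊕1⊕0⊕0⊕1⊕0⊕0⊕0⊕0⊕1 = 0
Syndrome s16…s1 = 01100 → error at position 12.
Flip position 12: 1101111001010011100010100100001 → 1101111001000011100010100100001
Read data bits from positions 3,5,6,7,9,10,11,12,13,14,15,17,18,19,20,21,22,23,24,25,26,27,28,29,30,31: 01110100001100010100100001

01110100001100010100100001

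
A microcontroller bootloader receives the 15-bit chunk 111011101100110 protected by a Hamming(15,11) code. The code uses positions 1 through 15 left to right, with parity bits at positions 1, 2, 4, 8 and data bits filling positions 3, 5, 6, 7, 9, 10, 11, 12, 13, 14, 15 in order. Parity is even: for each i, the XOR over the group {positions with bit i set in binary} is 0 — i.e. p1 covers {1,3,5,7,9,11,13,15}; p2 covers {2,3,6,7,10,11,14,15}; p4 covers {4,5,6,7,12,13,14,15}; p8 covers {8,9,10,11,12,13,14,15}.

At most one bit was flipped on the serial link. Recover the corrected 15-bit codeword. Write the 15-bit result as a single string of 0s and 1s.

s1 (pos 1,3,5,7,9,11,13,15): 1⊕1⊕1⊕1⊕1⊕0⊕1⊕0 = 0
s2 (pos 2,3,6,7,10,11,14,15): 1⊕1⊕1⊕1⊕1⊕0⊕1⊕0 = 0
s4 (pos 4,5,6,7,12,13,14,15): 0⊕1⊕1⊕1⊕0⊕1⊕1⊕0 = 1
s8 (pos 8,9,10,11,12,13,14,15): 0⊕1⊕1⊕0⊕0⊕1⊕1⊕0 = 0
Syndrome s8…s1 = 0100 → error at position 4.
Flip position 4: 111011101100110 → 111111101100110

111111101100110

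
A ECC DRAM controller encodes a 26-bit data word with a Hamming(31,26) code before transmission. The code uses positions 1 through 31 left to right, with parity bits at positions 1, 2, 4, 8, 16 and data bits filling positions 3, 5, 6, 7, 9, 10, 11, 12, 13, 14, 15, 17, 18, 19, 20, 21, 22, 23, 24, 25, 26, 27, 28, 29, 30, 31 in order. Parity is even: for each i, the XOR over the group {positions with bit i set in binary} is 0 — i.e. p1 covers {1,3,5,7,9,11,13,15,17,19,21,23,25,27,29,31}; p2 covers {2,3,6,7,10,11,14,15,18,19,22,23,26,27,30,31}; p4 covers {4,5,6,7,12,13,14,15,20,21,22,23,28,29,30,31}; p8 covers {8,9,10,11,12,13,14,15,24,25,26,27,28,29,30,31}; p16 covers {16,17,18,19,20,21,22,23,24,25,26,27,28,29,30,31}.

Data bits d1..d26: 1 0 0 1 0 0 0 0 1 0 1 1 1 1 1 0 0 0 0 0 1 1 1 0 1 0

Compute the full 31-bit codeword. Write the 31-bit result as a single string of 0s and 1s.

Place data at non-parity positions: p1 p2 1 p4 0 0 1 p8 0 0 0 0 1 0 1 p16 1 1 1 1 0 0 0 0 0 1 1 1 0 1 0
p1 (pos 1,3,5,7,9,11,13,15,17,19,21,23,25,27,29,31): XOR of data positions = 1⊕0⊕1⊕0⊕0⊕1⊕1⊕1⊕1⊕0⊕0⊕0⊕1⊕0⊕0 = 1
p2 (pos 2,3,6,7,10,11,14,15,18,19,22,23,26,27,30,31): XOR of data positions = 1⊕0⊕1⊕0⊕0⊕0⊕1⊕1⊕1⊕0⊕0⊕1⊕1⊕1⊕0 = 0
p4 (pos 4,5,6,7,12,13,14,15,20,21,22,23,28,29,30,31): XOR of data positions = 0⊕0⊕1⊕0⊕1⊕0⊕1⊕1⊕0⊕0⊕0⊕1⊕0⊕1⊕0 = 0
p8 (pos 8,9,10,11,12,13,14,15,24,25,26,27,28,29,30,31): XOR of data positions = 0⊕0⊕0⊕0⊕1⊕0⊕1⊕0⊕0⊕1⊕1⊕1⊕0⊕1⊕0 = 0
p16 (pos 16,17,18,19,20,21,22,23,24,25,26,27,28,29,30,31): XOR of data positions = 1⊕1⊕1⊕1⊕0⊕0⊕0⊕0⊕0⊕1⊕1⊕1⊕0⊕1⊕0 = 0
Codeword: 1010001000001010111100000111010

1010001000001010111100000111010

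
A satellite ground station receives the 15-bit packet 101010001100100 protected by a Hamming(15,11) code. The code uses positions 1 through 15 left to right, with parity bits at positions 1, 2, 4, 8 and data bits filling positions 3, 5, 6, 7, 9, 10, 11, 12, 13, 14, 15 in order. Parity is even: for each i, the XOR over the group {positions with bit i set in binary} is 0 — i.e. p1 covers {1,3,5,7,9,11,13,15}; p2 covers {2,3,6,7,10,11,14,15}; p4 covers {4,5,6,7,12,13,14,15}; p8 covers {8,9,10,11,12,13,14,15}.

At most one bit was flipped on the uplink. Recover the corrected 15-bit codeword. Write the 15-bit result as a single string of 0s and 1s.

s1 (pos 1,3,5,7,9,11,13,15): 1⊕1⊕1⊕0⊕1⊕0⊕1⊕0 = 1
s2 (pos 2,3,6,7,10,11,14,15): 0⊕1⊕0⊕0⊕1⊕0⊕0⊕0 = 0
s4 (pos 4,5,6,7,12,13,14,15): 0⊕1⊕0⊕0⊕0⊕1⊕0⊕0 = 0
s8 (pos 8,9,10,11,12,13,14,15): 0⊕1⊕1⊕0⊕0⊕1⊕0⊕0 = 1
Syndrome s8…s1 = 1001 → error at position 9.
Flip position 9: 101010001100100 → 101010000100100

101010000100100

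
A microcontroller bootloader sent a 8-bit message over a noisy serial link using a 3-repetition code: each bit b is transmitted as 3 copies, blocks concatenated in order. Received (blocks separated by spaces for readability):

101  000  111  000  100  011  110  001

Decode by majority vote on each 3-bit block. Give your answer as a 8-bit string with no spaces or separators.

Block 1 (101): 2 ones → 1
Block 2 (000): 0 ones → 0
Block 3 (111): 3 ones → 1
Block 4 (000): 0 ones → 0
Block 5 (100): 1 one → 0
Block 6 (011): 2 ones → 1
Block 7 (110): 2 ones → 1
Block 8 (001): 1 one → 0

10100110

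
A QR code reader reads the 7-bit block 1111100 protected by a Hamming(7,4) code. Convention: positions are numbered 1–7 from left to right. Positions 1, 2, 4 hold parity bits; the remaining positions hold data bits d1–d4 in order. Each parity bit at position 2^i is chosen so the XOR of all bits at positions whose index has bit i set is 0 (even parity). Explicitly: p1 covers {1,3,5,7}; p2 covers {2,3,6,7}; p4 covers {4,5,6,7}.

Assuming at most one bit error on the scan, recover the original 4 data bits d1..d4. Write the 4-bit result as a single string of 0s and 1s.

s1 (pos 1,3,5,7): 1⊕1⊕1⊕0 = 1
s2 (pos 2,3,6,7): 1⊕1⊕0⊕0 = 0
s4 (pos 4,5,6,7): 1⊕1⊕0⊕0 = 0
Syndrome s4…s1 = 001 → error at position 1.
Flip position 1: 1111100 → 0111100
Read data bits from positions 3,5,6,7: 1100

1100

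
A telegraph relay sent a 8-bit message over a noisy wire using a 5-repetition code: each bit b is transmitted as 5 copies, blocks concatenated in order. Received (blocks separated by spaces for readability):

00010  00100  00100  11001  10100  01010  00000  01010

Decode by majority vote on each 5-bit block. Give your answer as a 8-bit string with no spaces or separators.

00010000

Block 1 (00010): 1 one → 0
Block 2 (00100): 1 one → 0
Block 3 (00100): 1 one → 0
Block 4 (11001): 3 ones → 1
Block 5 (10100): 2 ones → 0
Block 6 (01010): 2 ones → 0
Block 7 (00000): 0 ones → 0
Block 8 (01010): 2 ones → 0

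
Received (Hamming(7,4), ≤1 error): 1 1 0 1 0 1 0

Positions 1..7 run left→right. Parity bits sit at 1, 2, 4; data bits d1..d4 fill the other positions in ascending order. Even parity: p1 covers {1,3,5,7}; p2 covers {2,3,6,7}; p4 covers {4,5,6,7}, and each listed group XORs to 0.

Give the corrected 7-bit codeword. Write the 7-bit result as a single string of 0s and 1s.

s1 (pos 1,3,5,7): 1⊕0⊕0⊕0 = 1
s2 (pos 2,3,6,7): 1⊕0⊕1⊕0 = 0
s4 (pos 4,5,6,7): 1⊕0⊕1⊕0 = 0
Syndrome s4…s1 = 001 → error at position 1.
Flip position 1: 1101010 → 0101010

0101010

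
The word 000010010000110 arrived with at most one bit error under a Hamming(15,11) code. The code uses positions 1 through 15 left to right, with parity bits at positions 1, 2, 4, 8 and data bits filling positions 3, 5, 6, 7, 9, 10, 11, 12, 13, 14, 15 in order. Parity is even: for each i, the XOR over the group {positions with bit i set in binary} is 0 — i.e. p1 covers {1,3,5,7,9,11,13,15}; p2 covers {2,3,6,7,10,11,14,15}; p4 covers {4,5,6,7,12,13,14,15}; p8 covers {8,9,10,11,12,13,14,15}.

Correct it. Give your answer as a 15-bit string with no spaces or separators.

s1 (pos 1,3,5,7,9,11,13,15): 0⊕0⊕1⊕0⊕0⊕0⊕1⊕0 = 0
s2 (pos 2,3,6,7,10,11,14,15): 0⊕0⊕0⊕0⊕0⊕0⊕1⊕0 = 1
s4 (pos 4,5,6,7,12,13,14,15): 0⊕1⊕0⊕0⊕0⊕1⊕1⊕0 = 1
s8 (pos 8,9,10,11,12,13,14,15): 1⊕0⊕0⊕0⊕0⊕1⊕1⊕0 = 1
Syndrome s8…s1 = 1110 → error at position 14.
Flip position 14: 000010010000110 → 000010010000100

000010010000100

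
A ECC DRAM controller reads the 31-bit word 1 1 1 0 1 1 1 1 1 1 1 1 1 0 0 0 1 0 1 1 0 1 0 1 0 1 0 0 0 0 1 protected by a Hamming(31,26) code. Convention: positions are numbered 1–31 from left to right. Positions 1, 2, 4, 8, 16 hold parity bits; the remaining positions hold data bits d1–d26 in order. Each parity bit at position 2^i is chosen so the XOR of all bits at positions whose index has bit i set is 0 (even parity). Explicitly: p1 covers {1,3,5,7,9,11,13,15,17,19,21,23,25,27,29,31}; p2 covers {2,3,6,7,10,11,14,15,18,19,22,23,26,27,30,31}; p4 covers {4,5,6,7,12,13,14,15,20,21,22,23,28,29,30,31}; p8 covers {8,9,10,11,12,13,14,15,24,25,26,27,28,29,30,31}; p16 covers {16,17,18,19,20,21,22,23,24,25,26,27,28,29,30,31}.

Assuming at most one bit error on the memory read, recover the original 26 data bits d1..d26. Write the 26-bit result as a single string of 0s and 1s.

11111111100101101000100001

s1 (pos 1,3,5,7,9,11,13,15,17,19,21,23,25,27,29,31): 1⊕1⊕1⊕1⊕1⊕1⊕1⊕0⊕1⊕1⊕0⊕0⊕0⊕0⊕0⊕1 = 0
s2 (pos 2,3,6,7,10,11,14,15,18,19,22,23,26,27,30,31): 1⊕1⊕1⊕1⊕1⊕1⊕0⊕0⊕0⊕1⊕1⊕0⊕1⊕0⊕0⊕1 = 0
s4 (pos 4,5,6,7,12,13,14,15,20,21,22,23,28,29,30,31): 0⊕1⊕1⊕1⊕1⊕1⊕0⊕0⊕1⊕0⊕1⊕0⊕0⊕0⊕0⊕1 = 0
s8 (pos 8,9,10,11,12,13,14,15,24,25,26,27,28,29,30,31): 1⊕1⊕1⊕1⊕1⊕1⊕0⊕0⊕1⊕0⊕1⊕0⊕0⊕0⊕0⊕1 = 1
s16 (pos 16,17,18,19,20,21,22,23,24,25,26,27,28,29,30,31): 0⊕1⊕0⊕1⊕1⊕0⊕1⊕0⊕1⊕0⊕1⊕0⊕0⊕0⊕0⊕1 = 1
Syndrome s16…s1 = 11000 → error at position 24.
Flip position 24: 1110111111111000101101010100001 → 1110111111111000101101000100001
Read data bits from positions 3,5,6,7,9,10,11,12,13,14,15,17,18,19,20,21,22,23,24,25,26,27,28,29,30,31: 11111111100101101000100001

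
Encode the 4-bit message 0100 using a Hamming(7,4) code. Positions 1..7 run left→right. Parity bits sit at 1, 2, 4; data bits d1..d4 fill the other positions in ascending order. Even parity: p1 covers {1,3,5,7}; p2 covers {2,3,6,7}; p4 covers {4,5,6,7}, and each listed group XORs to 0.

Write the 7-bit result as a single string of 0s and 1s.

1001100

Place data at non-parity positions: p1 p2 0 p4 1 0 0
p1 (pos 1,3,5,7): XOR of data positions = 0⊕1⊕0 = 1
p2 (pos 2,3,6,7): XOR of data positions = 0⊕0⊕0 = 0
p4 (pos 4,5,6,7): XOR of data positions = 1⊕0⊕0 = 1
Codeword: 1001100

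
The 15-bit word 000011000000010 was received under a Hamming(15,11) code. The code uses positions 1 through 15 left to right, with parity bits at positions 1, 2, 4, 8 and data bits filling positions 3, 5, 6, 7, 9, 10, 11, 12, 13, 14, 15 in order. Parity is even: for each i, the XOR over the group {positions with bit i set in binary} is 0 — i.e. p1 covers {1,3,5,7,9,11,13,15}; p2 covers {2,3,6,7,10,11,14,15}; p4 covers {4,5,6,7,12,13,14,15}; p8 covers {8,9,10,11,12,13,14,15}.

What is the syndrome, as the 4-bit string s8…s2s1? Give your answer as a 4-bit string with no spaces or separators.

s1 (pos 1,3,5,7,9,11,13,15): 0⊕0⊕1⊕0⊕0⊕0⊕0⊕0 = 1
s2 (pos 2,3,6,7,10,11,14,15): 0⊕0⊕1⊕0⊕0⊕0⊕1⊕0 = 0
s4 (pos 4,5,6,7,12,13,14,15): 0⊕1⊕1⊕0⊕0⊕0⊕1⊕0 = 1
s8 (pos 8,9,10,11,12,13,14,15): 0⊕0⊕0⊕0⊕0⊕0⊕1⊕0 = 1
Syndrome s8…s1 = 1101 → error at position 13.

1101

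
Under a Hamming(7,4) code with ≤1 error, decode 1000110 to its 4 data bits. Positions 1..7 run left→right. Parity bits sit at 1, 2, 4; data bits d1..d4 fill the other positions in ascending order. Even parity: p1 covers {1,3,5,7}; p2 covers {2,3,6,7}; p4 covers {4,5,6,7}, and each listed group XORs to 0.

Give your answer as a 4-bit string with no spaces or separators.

s1 (pos 1,3,5,7): 1⊕0⊕1⊕0 = 0
s2 (pos 2,3,6,7): 0⊕0⊕1⊕0 = 1
s4 (pos 4,5,6,7): 0⊕1⊕1⊕0 = 0
Syndrome s4…s1 = 010 → error at position 2.
Flip position 2: 1000110 → 1100110
Read data bits from positions 3,5,6,7: 0110

0110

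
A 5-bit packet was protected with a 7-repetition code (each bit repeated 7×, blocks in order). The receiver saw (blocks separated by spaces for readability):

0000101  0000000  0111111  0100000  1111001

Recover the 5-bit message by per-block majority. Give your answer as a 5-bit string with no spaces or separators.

Block 1 (0000101): 2 ones → 0
Block 2 (0000000): 0 ones → 0
Block 3 (0111111): 6 ones → 1
Block 4 (0100000): 1 one → 0
Block 5 (1111001): 5 ones → 1

00101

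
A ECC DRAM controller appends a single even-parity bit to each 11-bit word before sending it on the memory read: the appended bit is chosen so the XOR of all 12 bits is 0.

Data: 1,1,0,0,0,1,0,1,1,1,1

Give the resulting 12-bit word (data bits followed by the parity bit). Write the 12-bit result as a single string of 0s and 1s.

XOR of the 11 data bits: 1⊕1⊕0⊕0⊕0⊕1⊕0⊕1⊕1⊕1⊕1 = 1
Parity bit = 1 (so all 12 bits XOR to 0).

110001011111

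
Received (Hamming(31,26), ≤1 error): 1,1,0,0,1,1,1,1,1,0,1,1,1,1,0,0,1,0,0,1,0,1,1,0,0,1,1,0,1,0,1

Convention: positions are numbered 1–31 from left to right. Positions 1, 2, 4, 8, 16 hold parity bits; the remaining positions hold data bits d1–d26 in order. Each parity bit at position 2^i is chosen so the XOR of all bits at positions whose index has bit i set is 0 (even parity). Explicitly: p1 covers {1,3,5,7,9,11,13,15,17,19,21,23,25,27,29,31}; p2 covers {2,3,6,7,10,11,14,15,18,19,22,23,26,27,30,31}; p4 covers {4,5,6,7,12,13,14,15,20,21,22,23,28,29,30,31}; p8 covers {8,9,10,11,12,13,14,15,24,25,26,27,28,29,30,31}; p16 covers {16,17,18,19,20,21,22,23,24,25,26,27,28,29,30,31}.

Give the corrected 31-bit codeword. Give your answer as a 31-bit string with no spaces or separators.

1100011110111100100101100110101

s1 (pos 1,3,5,7,9,11,13,15,17,19,21,23,25,27,29,31): 1⊕0⊕1⊕1⊕1⊕1⊕1⊕0⊕1⊕0⊕0⊕1⊕0⊕1⊕1⊕1 = 1
s2 (pos 2,3,6,7,10,11,14,15,18,19,22,23,26,27,30,31): 1⊕0⊕1⊕1⊕0⊕1⊕1⊕0⊕0⊕0⊕1⊕1⊕1⊕1⊕0⊕1 = 0
s4 (pos 4,5,6,7,12,13,14,15,20,21,22,23,28,29,30,31): 0⊕1⊕1⊕1⊕1⊕1⊕1⊕0⊕1⊕0⊕1⊕1⊕0⊕1⊕0⊕1 = 1
s8 (pos 8,9,10,11,12,13,14,15,24,25,26,27,28,29,30,31): 1⊕1⊕0⊕1⊕1⊕1⊕1⊕0⊕0⊕0⊕1⊕1⊕0⊕1⊕0⊕1 = 0
s16 (pos 16,17,18,19,20,21,22,23,24,25,26,27,28,29,30,31): 0⊕1⊕0⊕0⊕1⊕0⊕1⊕1⊕0⊕0⊕1⊕1⊕0⊕1⊕0⊕1 = 0
Syndrome s16…s1 = 00101 → error at position 5.
Flip position 5: 1100111110111100100101100110101 → 1100011110111100100101100110101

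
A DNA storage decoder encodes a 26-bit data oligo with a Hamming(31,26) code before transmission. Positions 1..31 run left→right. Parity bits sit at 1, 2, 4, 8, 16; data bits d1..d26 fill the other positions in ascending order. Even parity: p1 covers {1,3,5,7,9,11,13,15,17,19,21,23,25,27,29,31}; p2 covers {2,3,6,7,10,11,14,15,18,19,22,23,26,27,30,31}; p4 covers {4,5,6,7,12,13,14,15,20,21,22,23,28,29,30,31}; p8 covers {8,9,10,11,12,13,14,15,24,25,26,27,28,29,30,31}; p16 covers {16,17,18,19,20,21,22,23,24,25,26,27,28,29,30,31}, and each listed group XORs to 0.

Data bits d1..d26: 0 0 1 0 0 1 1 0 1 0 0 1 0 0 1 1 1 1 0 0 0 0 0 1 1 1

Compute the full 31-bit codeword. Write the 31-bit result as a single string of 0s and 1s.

Place data at non-parity positions: p1 p2 0 p4 0 1 0 p8 0 1 1 0 1 0 0 p16 1 0 0 1 1 1 1 0 0 0 0 0 1 1 1
p1 (pos 1,3,5,7,9,11,13,15,17,19,21,23,25,27,29,31): XOR of data positions = 0⊕0⊕0⊕0⊕1⊕1⊕0⊕1⊕0⊕1⊕1⊕0⊕0⊕1⊕1 = 1
p2 (pos 2,3,6,7,10,11,14,15,18,19,22,23,26,27,30,31): XOR of data positions = 0⊕1⊕0⊕1⊕1⊕0⊕0⊕0⊕0⊕1⊕1⊕0⊕0⊕1⊕1 = 1
p4 (pos 4,5,6,7,12,13,14,15,20,21,22,23,28,29,30,31): XOR of data positions = 0⊕1⊕0⊕0⊕1⊕0⊕0⊕1⊕1⊕1⊕1⊕0⊕1⊕1⊕1 = 1
p8 (pos 8,9,10,11,12,13,14,15,24,25,26,27,28,29,30,31): XOR of data positions = 0⊕1⊕1⊕0⊕1⊕0⊕0⊕0⊕0⊕0⊕0⊕0⊕1⊕1⊕1 = 0
p16 (pos 16,17,18,19,20,21,22,23,24,25,26,27,28,29,30,31): XOR of data positions = 1⊕0⊕0⊕1⊕1⊕1⊕1⊕0⊕0⊕0⊕0⊕0⊕1⊕1⊕1 = 0
Codeword: 1101010001101000100111100000111

1101010001101000100111100000111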